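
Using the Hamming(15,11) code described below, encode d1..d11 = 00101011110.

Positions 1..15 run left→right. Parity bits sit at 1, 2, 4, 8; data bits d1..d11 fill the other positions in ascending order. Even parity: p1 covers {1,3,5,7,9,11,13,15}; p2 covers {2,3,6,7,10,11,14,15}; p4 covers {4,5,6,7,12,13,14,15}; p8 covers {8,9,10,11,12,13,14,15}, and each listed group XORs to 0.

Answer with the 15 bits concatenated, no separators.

110001011011110

Place data at non-parity positions: p1 p2 0 p4 0 1 0 p8 1 0 1 1 1 1 0
p1 (pos 1,3,5,7,9,11,13,15): XOR of data positions = 0⊕0⊕0⊕1⊕1⊕1⊕0 = 1
p2 (pos 2,3,6,7,10,11,14,15): XOR of data positions = 0⊕1⊕0⊕0⊕1⊕1⊕0 = 1
p4 (pos 4,5,6,7,12,13,14,15): XOR of data positions = 0⊕1⊕0⊕1⊕1⊕1⊕0 = 0
p8 (pos 8,9,10,11,12,13,14,15): XOR of data positions = 1⊕0⊕1⊕1⊕1⊕1⊕0 = 1
Codeword: 110001011011110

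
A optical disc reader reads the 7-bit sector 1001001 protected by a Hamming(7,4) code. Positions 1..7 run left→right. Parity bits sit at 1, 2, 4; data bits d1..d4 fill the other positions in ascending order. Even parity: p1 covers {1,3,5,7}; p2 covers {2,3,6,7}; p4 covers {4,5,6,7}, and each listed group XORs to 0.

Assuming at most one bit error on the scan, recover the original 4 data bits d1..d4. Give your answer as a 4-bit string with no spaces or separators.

s1 (pos 1,3,5,7): 1⊕0⊕0⊕1 = 0
s2 (pos 2,3,6,7): 0⊕0⊕0⊕1 = 1
s4 (pos 4,5,6,7): 1⊕0⊕0⊕1 = 0
Syndrome s4…s1 = 010 → error at position 2.
Flip position 2: 1001001 → 1101001
Read data bits from positions 3,5,6,7: 0001

0001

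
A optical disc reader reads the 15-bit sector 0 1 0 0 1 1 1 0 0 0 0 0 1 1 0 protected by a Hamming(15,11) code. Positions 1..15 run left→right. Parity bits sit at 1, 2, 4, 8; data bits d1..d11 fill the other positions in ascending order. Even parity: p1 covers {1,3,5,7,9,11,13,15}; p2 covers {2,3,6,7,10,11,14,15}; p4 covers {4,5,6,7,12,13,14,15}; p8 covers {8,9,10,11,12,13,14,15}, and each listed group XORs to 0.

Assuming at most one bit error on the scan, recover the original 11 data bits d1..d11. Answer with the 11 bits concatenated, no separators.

s1 (pos 1,3,5,7,9,11,13,15): 0⊕0⊕1⊕1⊕0⊕0⊕1⊕0 = 1
s2 (pos 2,3,6,7,10,11,14,15): 1⊕0⊕1⊕1⊕0⊕0⊕1⊕0 = 0
s4 (pos 4,5,6,7,12,13,14,15): 0⊕1⊕1⊕1⊕0⊕1⊕1⊕0 = 1
s8 (pos 8,9,10,11,12,13,14,15): 0⊕0⊕0⊕0⊕0⊕1⊕1⊕0 = 0
Syndrome s8…s1 = 0101 → error at position 5.
Flip position 5: 010011100000110 → 010001100000110
Read data bits from positions 3,5,6,7,9,10,11,12,13,14,15: 00110000110

00110000110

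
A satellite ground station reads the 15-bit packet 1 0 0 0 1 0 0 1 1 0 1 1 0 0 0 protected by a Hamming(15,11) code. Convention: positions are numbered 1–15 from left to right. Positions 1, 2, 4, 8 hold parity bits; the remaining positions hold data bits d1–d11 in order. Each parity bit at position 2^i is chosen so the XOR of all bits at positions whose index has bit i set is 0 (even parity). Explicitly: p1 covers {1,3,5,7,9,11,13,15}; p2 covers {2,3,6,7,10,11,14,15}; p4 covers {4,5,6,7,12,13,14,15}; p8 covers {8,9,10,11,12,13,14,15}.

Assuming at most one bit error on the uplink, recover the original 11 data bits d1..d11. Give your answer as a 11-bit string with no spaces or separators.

01001011000

s1 (pos 1,3,5,7,9,11,13,15): 1⊕0⊕1⊕0⊕1⊕1⊕0⊕0 = 0
s2 (pos 2,3,6,7,10,11,14,15): 0⊕0⊕0⊕0⊕0⊕1⊕0⊕0 = 1
s4 (pos 4,5,6,7,12,13,14,15): 0⊕1⊕0⊕0⊕1⊕0⊕0⊕0 = 0
s8 (pos 8,9,10,11,12,13,14,15): 1⊕1⊕0⊕1⊕1⊕0⊕0⊕0 = 0
Syndrome s8…s1 = 0010 → error at position 2.
Flip position 2: 100010011011000 → 110010011011000
Read data bits from positions 3,5,6,7,9,10,11,12,13,14,15: 01001011000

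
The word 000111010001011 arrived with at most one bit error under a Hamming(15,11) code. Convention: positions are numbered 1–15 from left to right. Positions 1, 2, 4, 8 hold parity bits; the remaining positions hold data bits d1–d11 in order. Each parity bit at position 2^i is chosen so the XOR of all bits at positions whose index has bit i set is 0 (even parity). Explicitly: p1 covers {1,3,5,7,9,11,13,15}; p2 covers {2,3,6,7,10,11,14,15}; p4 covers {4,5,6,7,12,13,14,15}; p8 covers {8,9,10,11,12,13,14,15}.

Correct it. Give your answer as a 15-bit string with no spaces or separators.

s1 (pos 1,3,5,7,9,11,13,15): 0⊕0⊕1⊕0⊕0⊕0⊕0⊕1 = 0
s2 (pos 2,3,6,7,10,11,14,15): 0⊕0⊕1⊕0⊕0⊕0⊕1⊕1 = 1
s4 (pos 4,5,6,7,12,13,14,15): 1⊕1⊕1⊕0⊕1⊕0⊕1⊕1 = 0
s8 (pos 8,9,10,11,12,13,14,15): 1⊕0⊕0⊕0⊕1⊕0⊕1⊕1 = 0
Syndrome s8…s1 = 0010 → error at position 2.
Flip position 2: 000111010001011 → 010111010001011

010111010001011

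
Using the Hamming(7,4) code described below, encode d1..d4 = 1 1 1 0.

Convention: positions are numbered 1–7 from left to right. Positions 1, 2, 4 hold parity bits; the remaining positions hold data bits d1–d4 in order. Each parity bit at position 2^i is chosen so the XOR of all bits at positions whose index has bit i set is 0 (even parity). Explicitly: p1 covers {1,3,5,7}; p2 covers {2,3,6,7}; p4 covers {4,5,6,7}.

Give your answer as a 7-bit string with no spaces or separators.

0010110

Place data at non-parity positions: p1 p2 1 p4 1 1 0
p1 (pos 1,3,5,7): XOR of data positions = 1⊕1⊕0 = 0
p2 (pos 2,3,6,7): XOR of data positions = 1⊕1⊕0 = 0
p4 (pos 4,5,6,7): XOR of data positions = 1⊕1⊕0 = 0
Codeword: 0010110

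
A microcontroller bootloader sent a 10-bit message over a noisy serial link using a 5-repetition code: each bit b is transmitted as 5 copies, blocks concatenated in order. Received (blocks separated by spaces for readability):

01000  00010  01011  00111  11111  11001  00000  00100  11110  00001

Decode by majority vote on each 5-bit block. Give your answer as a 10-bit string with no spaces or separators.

Block 1 (01000): 1 one → 0
Block 2 (00010): 1 one → 0
Block 3 (01011): 3 ones → 1
Block 4 (00111): 3 ones → 1
Block 5 (11111): 5 ones → 1
Block 6 (11001): 3 ones → 1
Block 7 (00000): 0 ones → 0
Block 8 (00100): 1 one → 0
Block 9 (11110): 4 ones → 1
Block 10 (00001): 1 one → 0

0011110010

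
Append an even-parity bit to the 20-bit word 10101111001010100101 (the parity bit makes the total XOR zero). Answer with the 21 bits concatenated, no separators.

101011110010101001011

XOR of the 20 data bits: 1⊕0⊕1⊕0⊕1⊕1⊕1⊕1⊕0⊕0⊕1⊕0⊕1⊕0⊕1⊕0⊕0⊕1⊕0⊕1 = 1
Parity bit = 1 (so all 21 bits XOR to 0).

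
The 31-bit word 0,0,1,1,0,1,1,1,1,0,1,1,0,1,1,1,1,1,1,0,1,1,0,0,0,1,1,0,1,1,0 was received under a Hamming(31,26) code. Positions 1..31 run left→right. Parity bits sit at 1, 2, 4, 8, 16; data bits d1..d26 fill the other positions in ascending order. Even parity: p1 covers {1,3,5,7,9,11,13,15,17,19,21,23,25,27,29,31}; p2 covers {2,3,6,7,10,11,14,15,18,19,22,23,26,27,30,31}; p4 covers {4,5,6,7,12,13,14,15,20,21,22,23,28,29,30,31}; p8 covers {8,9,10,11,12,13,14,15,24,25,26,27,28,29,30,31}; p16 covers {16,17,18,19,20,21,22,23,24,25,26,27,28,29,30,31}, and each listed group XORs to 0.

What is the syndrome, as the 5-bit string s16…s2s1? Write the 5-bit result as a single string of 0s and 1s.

00000

s1 (pos 1,3,5,7,9,11,13,15,17,19,21,23,25,27,29,31): 0⊕1⊕0⊕1⊕1⊕1⊕0⊕1⊕1⊕1⊕1⊕0⊕0⊕1⊕1⊕0 = 0
s2 (pos 2,3,6,7,10,11,14,15,18,19,22,23,26,27,30,31): 0⊕1⊕1⊕1⊕0⊕1⊕1⊕1⊕1⊕1⊕1⊕0⊕1⊕1⊕1⊕0 = 0
s4 (pos 4,5,6,7,12,13,14,15,20,21,22,23,28,29,30,31): 1⊕0⊕1⊕1⊕1⊕0⊕1⊕1⊕0⊕1⊕1⊕0⊕0⊕1⊕1⊕0 = 0
s8 (pos 8,9,10,11,12,13,14,15,24,25,26,27,28,29,30,31): 1⊕1⊕0⊕1⊕1⊕0⊕1⊕1⊕0⊕0⊕1⊕1⊕0⊕1⊕1⊕0 = 0
s16 (pos 16,17,18,19,20,21,22,23,24,25,26,27,28,29,30,31): 1⊕1⊕1⊕1⊕0⊕1⊕1⊕0⊕0⊕0⊕1⊕1⊕0⊕1⊕1⊕0 = 0
Syndrome s16…s1 = 00000 → no error.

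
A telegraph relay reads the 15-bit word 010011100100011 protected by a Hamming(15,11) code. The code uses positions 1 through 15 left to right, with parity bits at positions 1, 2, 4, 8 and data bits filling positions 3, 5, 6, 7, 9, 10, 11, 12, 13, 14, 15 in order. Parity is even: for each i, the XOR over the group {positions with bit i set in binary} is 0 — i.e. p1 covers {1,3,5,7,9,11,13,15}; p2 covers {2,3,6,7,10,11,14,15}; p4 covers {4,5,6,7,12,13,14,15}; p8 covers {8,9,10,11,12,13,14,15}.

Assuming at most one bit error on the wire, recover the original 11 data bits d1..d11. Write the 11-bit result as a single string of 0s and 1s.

01110100111

s1 (pos 1,3,5,7,9,11,13,15): 0⊕0⊕1⊕1⊕0⊕0⊕0⊕1 = 1
s2 (pos 2,3,6,7,10,11,14,15): 1⊕0⊕1⊕1⊕1⊕0⊕1⊕1 = 0
s4 (pos 4,5,6,7,12,13,14,15): 0⊕1⊕1⊕1⊕0⊕0⊕1⊕1 = 1
s8 (pos 8,9,10,11,12,13,14,15): 0⊕0⊕1⊕0⊕0⊕0⊕1⊕1 = 1
Syndrome s8…s1 = 1101 → error at position 13.
Flip position 13: 010011100100011 → 010011100100111
Read data bits from positions 3,5,6,7,9,10,11,12,13,14,15: 01110100111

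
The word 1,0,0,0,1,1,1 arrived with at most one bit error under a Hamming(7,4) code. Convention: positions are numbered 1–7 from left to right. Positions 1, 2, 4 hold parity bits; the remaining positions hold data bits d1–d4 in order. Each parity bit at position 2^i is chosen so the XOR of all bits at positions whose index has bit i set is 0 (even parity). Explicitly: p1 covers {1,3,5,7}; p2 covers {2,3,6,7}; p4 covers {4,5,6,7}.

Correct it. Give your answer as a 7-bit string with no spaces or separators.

1000011

s1 (pos 1,3,5,7): 1⊕0⊕1⊕1 = 1
s2 (pos 2,3,6,7): 0⊕0⊕1⊕1 = 0
s4 (pos 4,5,6,7): 0⊕1⊕1⊕1 = 1
Syndrome s4…s1 = 101 → error at position 5.
Flip position 5: 1000111 → 1000011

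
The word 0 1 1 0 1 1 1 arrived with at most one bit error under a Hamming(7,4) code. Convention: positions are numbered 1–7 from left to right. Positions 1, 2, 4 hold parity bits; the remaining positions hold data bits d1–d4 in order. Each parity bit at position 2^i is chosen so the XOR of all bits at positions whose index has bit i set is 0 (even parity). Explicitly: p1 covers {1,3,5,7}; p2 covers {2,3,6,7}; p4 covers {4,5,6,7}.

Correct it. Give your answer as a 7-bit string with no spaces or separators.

0110011

s1 (pos 1,3,5,7): 0⊕1⊕1⊕1 = 1
s2 (pos 2,3,6,7): 1⊕1⊕1⊕1 = 0
s4 (pos 4,5,6,7): 0⊕1⊕1⊕1 = 1
Syndrome s4…s1 = 101 → error at position 5.
Flip position 5: 0110111 → 0110011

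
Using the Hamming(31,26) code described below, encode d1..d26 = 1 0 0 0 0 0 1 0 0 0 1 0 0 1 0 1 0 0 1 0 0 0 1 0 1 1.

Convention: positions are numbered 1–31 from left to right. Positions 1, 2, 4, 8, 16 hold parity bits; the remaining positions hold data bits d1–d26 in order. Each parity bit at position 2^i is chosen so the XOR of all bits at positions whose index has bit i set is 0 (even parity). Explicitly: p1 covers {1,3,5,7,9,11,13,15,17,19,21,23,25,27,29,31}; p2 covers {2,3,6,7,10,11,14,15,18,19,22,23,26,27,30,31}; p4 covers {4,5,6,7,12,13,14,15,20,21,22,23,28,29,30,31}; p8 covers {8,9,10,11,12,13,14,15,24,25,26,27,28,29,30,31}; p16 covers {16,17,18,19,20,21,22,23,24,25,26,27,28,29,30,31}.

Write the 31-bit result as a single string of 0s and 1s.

0011000000100010001010010001011

Place data at non-parity positions: p1 p2 1 p4 0 0 0 p8 0 0 1 0 0 0 1 p16 0 0 1 0 1 0 0 1 0 0 0 1 0 1 1
p1 (pos 1,3,5,7,9,11,13,15,17,19,21,23,25,27,29,31): XOR of data positions = 1⊕0⊕0⊕0⊕1⊕0⊕1⊕0⊕1⊕1⊕0⊕0⊕0⊕0⊕1 = 0
p2 (pos 2,3,6,7,10,11,14,15,18,19,22,23,26,27,30,31): XOR of data positions = 1⊕0⊕0⊕0⊕1⊕0⊕1⊕0⊕1⊕0⊕0⊕0⊕0⊕1⊕1 = 0
p4 (pos 4,5,6,7,12,13,14,15,20,21,22,23,28,29,30,31): XOR of data positions = 0⊕0⊕0⊕0⊕0⊕0⊕1⊕0⊕1⊕0⊕0⊕1⊕0⊕1⊕1 = 1
p8 (pos 8,9,10,11,12,13,14,15,24,25,26,27,28,29,30,31): XOR of data positions = 0⊕0⊕1⊕0⊕0⊕0⊕1⊕1⊕0⊕0⊕0⊕1⊕0⊕1⊕1 = 0
p16 (pos 16,17,18,19,20,21,22,23,24,25,26,27,28,29,30,31): XOR of data positions = 0⊕0⊕1⊕0⊕1⊕0⊕0⊕1⊕0⊕0⊕0⊕1⊕0⊕1⊕1 = 0
Codeword: 0011000000100010001010010001011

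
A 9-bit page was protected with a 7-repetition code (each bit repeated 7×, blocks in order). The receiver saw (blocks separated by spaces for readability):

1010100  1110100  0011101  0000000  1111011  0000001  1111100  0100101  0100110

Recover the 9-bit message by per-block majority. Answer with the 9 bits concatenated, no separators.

Block 1 (1010100): 3 ones → 0
Block 2 (1110100): 4 ones → 1
Block 3 (0011101): 4 ones → 1
Block 4 (0000000): 0 ones → 0
Block 5 (1111011): 6 ones → 1
Block 6 (0000001): 1 one → 0
Block 7 (1111100): 5 ones → 1
Block 8 (0100101): 3 ones → 0
Block 9 (0100110): 3 ones → 0

011010100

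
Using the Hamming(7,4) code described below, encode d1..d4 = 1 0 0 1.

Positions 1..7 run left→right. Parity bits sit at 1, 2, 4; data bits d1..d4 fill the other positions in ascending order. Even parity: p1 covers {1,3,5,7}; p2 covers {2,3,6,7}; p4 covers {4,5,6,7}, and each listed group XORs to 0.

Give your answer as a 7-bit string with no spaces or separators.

Place data at non-parity positions: p1 p2 1 p4 0 0 1
p1 (pos 1,3,5,7): XOR of data positions = 1⊕0⊕1 = 0
p2 (pos 2,3,6,7): XOR of data positions = 1⊕0⊕1 = 0
p4 (pos 4,5,6,7): XOR of data positions = 0⊕0⊕1 = 1
Codeword: 0011001

0011001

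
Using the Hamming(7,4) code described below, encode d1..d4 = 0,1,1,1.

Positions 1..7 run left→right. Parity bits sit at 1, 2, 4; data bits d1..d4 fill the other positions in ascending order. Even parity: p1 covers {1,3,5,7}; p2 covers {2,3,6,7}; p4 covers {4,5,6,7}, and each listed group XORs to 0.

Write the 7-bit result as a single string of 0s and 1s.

Place data at non-parity positions: p1 p2 0 p4 1 1 1
p1 (pos 1,3,5,7): XOR of data positions = 0⊕1⊕1 = 0
p2 (pos 2,3,6,7): XOR of data positions = 0⊕1⊕1 = 0
p4 (pos 4,5,6,7): XOR of data positions = 1⊕1⊕1 = 1
Codeword: 0001111

0001111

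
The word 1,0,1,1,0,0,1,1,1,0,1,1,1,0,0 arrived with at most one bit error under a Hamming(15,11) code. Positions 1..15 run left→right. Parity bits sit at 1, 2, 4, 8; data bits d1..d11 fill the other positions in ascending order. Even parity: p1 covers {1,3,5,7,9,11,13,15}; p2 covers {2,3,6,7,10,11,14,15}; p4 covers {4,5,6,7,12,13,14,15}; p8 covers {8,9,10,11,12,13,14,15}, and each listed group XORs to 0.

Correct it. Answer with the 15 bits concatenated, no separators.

s1 (pos 1,3,5,7,9,11,13,15): 1⊕1⊕0⊕1⊕1⊕1⊕1⊕0 = 0
s2 (pos 2,3,6,7,10,11,14,15): 0⊕1⊕0⊕1⊕0⊕1⊕0⊕0 = 1
s4 (pos 4,5,6,7,12,13,14,15): 1⊕0⊕0⊕1⊕1⊕1⊕0⊕0 = 0
s8 (pos 8,9,10,11,12,13,14,15): 1⊕1⊕0⊕1⊕1⊕1⊕0⊕0 = 1
Syndrome s8…s1 = 1010 → error at position 10.
Flip position 10: 101100111011100 → 101100111111100

101100111111100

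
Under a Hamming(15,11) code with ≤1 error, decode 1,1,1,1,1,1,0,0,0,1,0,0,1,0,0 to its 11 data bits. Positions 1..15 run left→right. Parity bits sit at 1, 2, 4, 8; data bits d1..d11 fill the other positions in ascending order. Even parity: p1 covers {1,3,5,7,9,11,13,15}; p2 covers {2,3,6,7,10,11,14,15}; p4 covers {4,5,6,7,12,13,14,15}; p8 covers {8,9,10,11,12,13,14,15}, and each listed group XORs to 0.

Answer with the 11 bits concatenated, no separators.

s1 (pos 1,3,5,7,9,11,13,15): 1⊕1⊕1⊕0⊕0⊕0⊕1⊕0 = 0
s2 (pos 2,3,6,7,10,11,14,15): 1⊕1⊕1⊕0⊕1⊕0⊕0⊕0 = 0
s4 (pos 4,5,6,7,12,13,14,15): 1⊕1⊕1⊕0⊕0⊕1⊕0⊕0 = 0
s8 (pos 8,9,10,11,12,13,14,15): 0⊕0⊕1⊕0⊕0⊕1⊕0⊕0 = 0
Syndrome s8…s1 = 0000 → no error.
Read data bits from positions 3,5,6,7,9,10,11,12,13,14,15: 11100100100

11100100100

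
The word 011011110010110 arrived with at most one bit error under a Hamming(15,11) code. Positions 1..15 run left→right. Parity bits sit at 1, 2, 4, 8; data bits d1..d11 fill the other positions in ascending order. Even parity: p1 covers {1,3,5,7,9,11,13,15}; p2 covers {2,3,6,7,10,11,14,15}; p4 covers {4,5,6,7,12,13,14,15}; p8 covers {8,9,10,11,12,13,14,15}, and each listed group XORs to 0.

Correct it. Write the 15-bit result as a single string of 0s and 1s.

011001110010110

s1 (pos 1,3,5,7,9,11,13,15): 0⊕1⊕1⊕1⊕0⊕1⊕1⊕0 = 1
s2 (pos 2,3,6,7,10,11,14,15): 1⊕1⊕1⊕1⊕0⊕1⊕1⊕0 = 0
s4 (pos 4,5,6,7,12,13,14,15): 0⊕1⊕1⊕1⊕0⊕1⊕1⊕0 = 1
s8 (pos 8,9,10,11,12,13,14,15): 1⊕0⊕0⊕1⊕0⊕1⊕1⊕0 = 0
Syndrome s8…s1 = 0101 → error at position 5.
Flip position 5: 011011110010110 → 011001110010110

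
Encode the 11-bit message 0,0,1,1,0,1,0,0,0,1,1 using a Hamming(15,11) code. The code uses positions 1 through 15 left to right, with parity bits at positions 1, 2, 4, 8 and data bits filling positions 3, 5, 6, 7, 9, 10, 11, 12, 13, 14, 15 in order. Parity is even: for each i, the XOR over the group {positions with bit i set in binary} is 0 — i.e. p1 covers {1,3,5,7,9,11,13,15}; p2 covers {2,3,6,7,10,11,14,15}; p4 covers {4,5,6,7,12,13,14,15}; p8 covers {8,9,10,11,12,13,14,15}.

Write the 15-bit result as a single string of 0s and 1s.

010001110100011

Place data at non-parity positions: p1 p2 0 p4 0 1 1 p8 0 1 0 0 0 1 1
p1 (pos 1,3,5,7,9,11,13,15): XOR of data positions = 0⊕0⊕1⊕0⊕0⊕0⊕1 = 0
p2 (pos 2,3,6,7,10,11,14,15): XOR of data positions = 0⊕1⊕1⊕1⊕0⊕1⊕1 = 1
p4 (pos 4,5,6,7,12,13,14,15): XOR of data positions = 0⊕1⊕1⊕0⊕0⊕1⊕1 = 0
p8 (pos 8,9,10,11,12,13,14,15): XOR of data positions = 0⊕1⊕0⊕0⊕0⊕1⊕1 = 1
Codeword: 010001110100011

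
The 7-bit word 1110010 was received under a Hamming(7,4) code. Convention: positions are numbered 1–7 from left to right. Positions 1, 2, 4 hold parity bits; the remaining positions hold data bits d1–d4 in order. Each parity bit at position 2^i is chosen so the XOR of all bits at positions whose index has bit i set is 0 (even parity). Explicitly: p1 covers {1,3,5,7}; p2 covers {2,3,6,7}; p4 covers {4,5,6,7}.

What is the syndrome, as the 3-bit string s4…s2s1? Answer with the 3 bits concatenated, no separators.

s1 (pos 1,3,5,7): 1⊕1⊕0⊕0 = 0
s2 (pos 2,3,6,7): 1⊕1⊕1⊕0 = 1
s4 (pos 4,5,6,7): 0⊕0⊕1⊕0 = 1
Syndrome s4…s1 = 110 → error at position 6.

110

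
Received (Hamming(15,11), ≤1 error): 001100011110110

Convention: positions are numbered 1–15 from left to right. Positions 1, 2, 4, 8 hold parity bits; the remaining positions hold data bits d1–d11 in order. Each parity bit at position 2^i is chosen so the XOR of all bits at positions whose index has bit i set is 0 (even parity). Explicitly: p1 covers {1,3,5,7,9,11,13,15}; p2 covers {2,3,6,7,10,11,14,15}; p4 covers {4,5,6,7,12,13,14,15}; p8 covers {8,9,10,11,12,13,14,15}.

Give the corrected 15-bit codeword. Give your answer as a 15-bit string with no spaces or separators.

001000011110110

s1 (pos 1,3,5,7,9,11,13,15): 0⊕1⊕0⊕0⊕1⊕1⊕1⊕0 = 0
s2 (pos 2,3,6,7,10,11,14,15): 0⊕1⊕0⊕0⊕1⊕1⊕1⊕0 = 0
s4 (pos 4,5,6,7,12,13,14,15): 1⊕0⊕0⊕0⊕0⊕1⊕1⊕0 = 1
s8 (pos 8,9,10,11,12,13,14,15): 1⊕1⊕1⊕1⊕0⊕1⊕1⊕0 = 0
Syndrome s8…s1 = 0100 → error at position 4.
Flip position 4: 001100011110110 → 001000011110110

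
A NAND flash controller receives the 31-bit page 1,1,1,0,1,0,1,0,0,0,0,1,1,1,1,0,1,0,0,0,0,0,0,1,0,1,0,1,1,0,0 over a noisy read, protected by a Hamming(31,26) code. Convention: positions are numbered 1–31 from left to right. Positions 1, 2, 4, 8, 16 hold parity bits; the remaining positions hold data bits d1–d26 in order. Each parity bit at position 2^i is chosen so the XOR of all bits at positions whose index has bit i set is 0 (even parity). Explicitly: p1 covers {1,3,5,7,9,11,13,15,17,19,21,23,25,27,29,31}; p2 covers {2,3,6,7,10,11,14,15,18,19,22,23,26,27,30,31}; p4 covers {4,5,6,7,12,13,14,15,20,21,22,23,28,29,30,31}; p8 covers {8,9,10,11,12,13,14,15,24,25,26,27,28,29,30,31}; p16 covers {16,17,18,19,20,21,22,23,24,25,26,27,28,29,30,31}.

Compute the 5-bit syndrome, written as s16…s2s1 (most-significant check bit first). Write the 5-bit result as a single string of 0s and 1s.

10000

s1 (pos 1,3,5,7,9,11,13,15,17,19,21,23,25,27,29,31): 1⊕1⊕1⊕1⊕0⊕0⊕1⊕1⊕1⊕0⊕0⊕0⊕0⊕0⊕1⊕0 = 0
s2 (pos 2,3,6,7,10,11,14,15,18,19,22,23,26,27,30,31): 1⊕1⊕0⊕1⊕0⊕0⊕1⊕1⊕0⊕0⊕0⊕0⊕1⊕0⊕0⊕0 = 0
s4 (pos 4,5,6,7,12,13,14,15,20,21,22,23,28,29,30,31): 0⊕1⊕0⊕1⊕1⊕1⊕1⊕1⊕0⊕0⊕0⊕0⊕1⊕1⊕0⊕0 = 0
s8 (pos 8,9,10,11,12,13,14,15,24,25,26,27,28,29,30,31): 0⊕0⊕0⊕0⊕1⊕1⊕1⊕1⊕1⊕0⊕1⊕0⊕1⊕1⊕0⊕0 = 0
s16 (pos 16,17,18,19,20,21,22,23,24,25,26,27,28,29,30,31): 0⊕1⊕0⊕0⊕0⊕0⊕0⊕0⊕1⊕0⊕1⊕0⊕1⊕1⊕0⊕0 = 1
Syndrome s16…s1 = 10000 → error at position 16.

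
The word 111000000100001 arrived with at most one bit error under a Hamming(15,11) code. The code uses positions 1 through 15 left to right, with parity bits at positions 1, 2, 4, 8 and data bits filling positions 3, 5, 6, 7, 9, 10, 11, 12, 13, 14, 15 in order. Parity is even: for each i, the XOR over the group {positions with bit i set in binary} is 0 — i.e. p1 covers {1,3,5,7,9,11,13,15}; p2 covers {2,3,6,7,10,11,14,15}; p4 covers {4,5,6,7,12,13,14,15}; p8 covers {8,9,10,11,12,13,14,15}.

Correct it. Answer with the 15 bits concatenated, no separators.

111010000100001

s1 (pos 1,3,5,7,9,11,13,15): 1⊕1⊕0⊕0⊕0⊕0⊕0⊕1 = 1
s2 (pos 2,3,6,7,10,11,14,15): 1⊕1⊕0⊕0⊕1⊕0⊕0⊕1 = 0
s4 (pos 4,5,6,7,12,13,14,15): 0⊕0⊕0⊕0⊕0⊕0⊕0⊕1 = 1
s8 (pos 8,9,10,11,12,13,14,15): 0⊕0⊕1⊕0⊕0⊕0⊕0⊕1 = 0
Syndrome s8…s1 = 0101 → error at position 5.
Flip position 5: 111000000100001 → 111010000100001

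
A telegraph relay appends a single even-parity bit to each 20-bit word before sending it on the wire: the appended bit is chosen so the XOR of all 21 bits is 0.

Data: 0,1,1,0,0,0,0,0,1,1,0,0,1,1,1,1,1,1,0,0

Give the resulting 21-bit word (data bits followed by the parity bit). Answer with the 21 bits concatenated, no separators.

XOR of the 20 data bits: 0⊕1⊕1⊕0⊕0⊕0⊕0⊕0⊕1⊕1⊕0⊕0⊕1⊕1⊕1⊕1⊕1⊕1⊕0⊕0 = 0
Parity bit = 0 (so all 21 bits XOR to 0).

011000001100111111000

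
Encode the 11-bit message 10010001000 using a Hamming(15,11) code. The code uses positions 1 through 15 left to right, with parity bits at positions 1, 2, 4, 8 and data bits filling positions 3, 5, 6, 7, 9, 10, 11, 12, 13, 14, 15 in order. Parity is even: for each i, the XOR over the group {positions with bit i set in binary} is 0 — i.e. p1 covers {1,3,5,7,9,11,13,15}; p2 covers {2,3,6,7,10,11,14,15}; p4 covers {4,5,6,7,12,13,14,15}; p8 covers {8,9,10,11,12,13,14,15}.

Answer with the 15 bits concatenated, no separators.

001000110001000

Place data at non-parity positions: p1 p2 1 p4 0 0 1 p8 0 0 0 1 0 0 0
p1 (pos 1,3,5,7,9,11,13,15): XOR of data positions = 1⊕0⊕1⊕0⊕0⊕0⊕0 = 0
p2 (pos 2,3,6,7,10,11,14,15): XOR of data positions = 1⊕0⊕1⊕0⊕0⊕0⊕0 = 0
p4 (pos 4,5,6,7,12,13,14,15): XOR of data positions = 0⊕0⊕1⊕1⊕0⊕0⊕0 = 0
p8 (pos 8,9,10,11,12,13,14,15): XOR of data positions = 0⊕0⊕0⊕1⊕0⊕0⊕0 = 1
Codeword: 001000110001000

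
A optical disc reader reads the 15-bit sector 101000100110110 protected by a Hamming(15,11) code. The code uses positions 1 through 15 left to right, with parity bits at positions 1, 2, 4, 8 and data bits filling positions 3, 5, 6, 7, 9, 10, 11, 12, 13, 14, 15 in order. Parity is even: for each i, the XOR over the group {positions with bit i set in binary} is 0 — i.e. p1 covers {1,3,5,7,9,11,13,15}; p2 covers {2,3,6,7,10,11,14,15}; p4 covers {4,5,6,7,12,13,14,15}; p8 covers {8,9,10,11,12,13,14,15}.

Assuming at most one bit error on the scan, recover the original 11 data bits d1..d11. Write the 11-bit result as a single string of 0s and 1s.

10000110110

s1 (pos 1,3,5,7,9,11,13,15): 1⊕1⊕0⊕1⊕0⊕1⊕1⊕0 = 1
s2 (pos 2,3,6,7,10,11,14,15): 0⊕1⊕0⊕1⊕1⊕1⊕1⊕0 = 1
s4 (pos 4,5,6,7,12,13,14,15): 0⊕0⊕0⊕1⊕0⊕1⊕1⊕0 = 1
s8 (pos 8,9,10,11,12,13,14,15): 0⊕0⊕1⊕1⊕0⊕1⊕1⊕0 = 0
Syndrome s8…s1 = 0111 → error at position 7.
Flip position 7: 101000100110110 → 101000000110110
Read data bits from positions 3,5,6,7,9,10,11,12,13,14,15: 10000110110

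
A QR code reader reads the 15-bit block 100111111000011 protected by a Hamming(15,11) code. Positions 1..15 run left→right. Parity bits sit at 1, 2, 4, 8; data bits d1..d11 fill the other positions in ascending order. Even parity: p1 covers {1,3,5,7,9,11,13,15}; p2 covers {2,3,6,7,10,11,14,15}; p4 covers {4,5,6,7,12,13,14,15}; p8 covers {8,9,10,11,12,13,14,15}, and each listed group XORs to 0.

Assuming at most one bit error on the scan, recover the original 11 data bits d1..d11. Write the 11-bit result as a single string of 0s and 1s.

01111000011

s1 (pos 1,3,5,7,9,11,13,15): 1⊕0⊕1⊕1⊕1⊕0⊕0⊕1 = 1
s2 (pos 2,3,6,7,10,11,14,15): 0⊕0⊕1⊕1⊕0⊕0⊕1⊕1 = 0
s4 (pos 4,5,6,7,12,13,14,15): 1⊕1⊕1⊕1⊕0⊕0⊕1⊕1 = 0
s8 (pos 8,9,10,11,12,13,14,15): 1⊕1⊕0⊕0⊕0⊕0⊕1⊕1 = 0
Syndrome s8…s1 = 0001 → error at position 1.
Flip position 1: 100111111000011 → 000111111000011
Read data bits from positions 3,5,6,7,9,10,11,12,13,14,15: 01111000011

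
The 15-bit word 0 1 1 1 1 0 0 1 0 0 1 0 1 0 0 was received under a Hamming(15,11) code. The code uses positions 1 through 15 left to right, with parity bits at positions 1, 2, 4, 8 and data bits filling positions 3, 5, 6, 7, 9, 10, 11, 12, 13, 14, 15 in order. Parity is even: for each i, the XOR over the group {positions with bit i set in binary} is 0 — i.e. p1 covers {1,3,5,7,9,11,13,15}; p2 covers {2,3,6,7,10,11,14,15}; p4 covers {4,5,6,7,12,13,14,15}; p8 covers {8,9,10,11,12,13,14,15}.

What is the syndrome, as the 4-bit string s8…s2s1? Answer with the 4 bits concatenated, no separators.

1110

s1 (pos 1,3,5,7,9,11,13,15): 0⊕1⊕1⊕0⊕0⊕1⊕1⊕0 = 0
s2 (pos 2,3,6,7,10,11,14,15): 1⊕1⊕0⊕0⊕0⊕1⊕0⊕0 = 1
s4 (pos 4,5,6,7,12,13,14,15): 1⊕1⊕0⊕0⊕0⊕1⊕0⊕0 = 1
s8 (pos 8,9,10,11,12,13,14,15): 1⊕0⊕0⊕1⊕0⊕1⊕0⊕0 = 1
Syndrome s8…s1 = 1110 → error at position 14.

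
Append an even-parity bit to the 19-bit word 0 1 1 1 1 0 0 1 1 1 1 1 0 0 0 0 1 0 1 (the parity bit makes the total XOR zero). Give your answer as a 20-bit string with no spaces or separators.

01111001111100001011

XOR of the 19 data bits: 0⊕1⊕1⊕1⊕1⊕0⊕0⊕1⊕1⊕1⊕1⊕1⊕0⊕0⊕0⊕0⊕1⊕0⊕1 = 1
Parity bit = 1 (so all 20 bits XOR to 0).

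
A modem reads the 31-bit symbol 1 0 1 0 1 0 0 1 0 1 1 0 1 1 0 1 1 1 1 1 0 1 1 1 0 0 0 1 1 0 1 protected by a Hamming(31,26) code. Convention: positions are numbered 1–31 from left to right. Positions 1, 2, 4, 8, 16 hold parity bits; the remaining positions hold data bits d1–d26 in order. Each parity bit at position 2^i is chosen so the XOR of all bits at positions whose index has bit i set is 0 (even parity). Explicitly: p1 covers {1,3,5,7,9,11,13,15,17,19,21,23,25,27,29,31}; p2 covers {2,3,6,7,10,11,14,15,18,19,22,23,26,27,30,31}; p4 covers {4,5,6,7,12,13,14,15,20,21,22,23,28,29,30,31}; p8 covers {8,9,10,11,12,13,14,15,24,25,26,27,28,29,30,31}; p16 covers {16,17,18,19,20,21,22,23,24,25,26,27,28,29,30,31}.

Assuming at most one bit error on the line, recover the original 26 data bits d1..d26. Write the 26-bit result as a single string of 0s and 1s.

s1 (pos 1,3,5,7,9,11,13,15,17,19,21,23,25,27,29,31): 1⊕1⊕1⊕0⊕0⊕1⊕1⊕0⊕1⊕1⊕0⊕1⊕0⊕0⊕1⊕1 = 0
s2 (pos 2,3,6,7,10,11,14,15,18,19,22,23,26,27,30,31): 0⊕1⊕0⊕0⊕1⊕1⊕1⊕0⊕1⊕1⊕1⊕1⊕0⊕0⊕0⊕1 = 1
s4 (pos 4,5,6,7,12,13,14,15,20,21,22,23,28,29,30,31): 0⊕1⊕0⊕0⊕0⊕1⊕1⊕0⊕1⊕0⊕1⊕1⊕1⊕1⊕0⊕1 = 1
s8 (pos 8,9,10,11,12,13,14,15,24,25,26,27,28,29,30,31): 1⊕0⊕1⊕1⊕0⊕1⊕1⊕0⊕1⊕0⊕0⊕0⊕1⊕1⊕0⊕1 = 1
s16 (pos 16,17,18,19,20,21,22,23,24,25,26,27,28,29,30,31): 1⊕1⊕1⊕1⊕1⊕0⊕1⊕1⊕1⊕0⊕0⊕0⊕1⊕1⊕0⊕1 = 1
Syndrome s16…s1 = 11110 → error at position 30.
Flip position 30: 1010100101101101111101110001101 → 1010100101101101111101110001111
Read data bits from positions 3,5,6,7,9,10,11,12,13,14,15,17,18,19,20,21,22,23,24,25,26,27,28,29,30,31: 11000110110111101110001111

11000110110111101110001111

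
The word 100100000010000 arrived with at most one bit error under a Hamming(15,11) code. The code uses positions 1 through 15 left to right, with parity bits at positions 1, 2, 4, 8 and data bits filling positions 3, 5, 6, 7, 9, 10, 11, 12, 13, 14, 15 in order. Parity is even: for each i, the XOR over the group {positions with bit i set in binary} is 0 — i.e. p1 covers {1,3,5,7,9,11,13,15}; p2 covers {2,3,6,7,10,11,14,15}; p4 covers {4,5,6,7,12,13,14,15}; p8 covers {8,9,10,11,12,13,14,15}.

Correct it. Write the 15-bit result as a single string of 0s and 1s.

s1 (pos 1,3,5,7,9,11,13,15): 1⊕0⊕0⊕0⊕0⊕1⊕0⊕0 = 0
s2 (pos 2,3,6,7,10,11,14,15): 0⊕0⊕0⊕0⊕0⊕1⊕0⊕0 = 1
s4 (pos 4,5,6,7,12,13,14,15): 1⊕0⊕0⊕0⊕0⊕0⊕0⊕0 = 1
s8 (pos 8,9,10,11,12,13,14,15): 0⊕0⊕0⊕1⊕0⊕0⊕0⊕0 = 1
Syndrome s8…s1 = 1110 → error at position 14.
Flip position 14: 100100000010000 → 100100000010010

100100000010010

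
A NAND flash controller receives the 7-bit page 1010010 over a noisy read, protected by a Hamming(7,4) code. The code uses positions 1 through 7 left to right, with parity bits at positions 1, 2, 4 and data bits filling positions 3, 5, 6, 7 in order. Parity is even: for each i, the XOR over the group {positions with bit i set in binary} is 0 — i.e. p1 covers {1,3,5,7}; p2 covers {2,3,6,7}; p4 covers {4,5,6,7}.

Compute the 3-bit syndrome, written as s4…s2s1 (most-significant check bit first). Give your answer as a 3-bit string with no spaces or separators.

100

s1 (pos 1,3,5,7): 1⊕1⊕0⊕0 = 0
s2 (pos 2,3,6,7): 0⊕1⊕1⊕0 = 0
s4 (pos 4,5,6,7): 0⊕0⊕1⊕0 = 1
Syndrome s4…s1 = 100 → error at position 4.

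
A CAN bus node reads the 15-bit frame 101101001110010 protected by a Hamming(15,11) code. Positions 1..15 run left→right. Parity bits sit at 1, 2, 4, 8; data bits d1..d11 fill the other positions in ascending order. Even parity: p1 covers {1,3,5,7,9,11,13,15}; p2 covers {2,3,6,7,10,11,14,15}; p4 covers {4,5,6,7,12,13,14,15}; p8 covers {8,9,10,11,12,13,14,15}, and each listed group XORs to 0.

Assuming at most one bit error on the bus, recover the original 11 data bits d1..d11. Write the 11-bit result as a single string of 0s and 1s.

10001110010

s1 (pos 1,3,5,7,9,11,13,15): 1⊕1⊕0⊕0⊕1⊕1⊕0⊕0 = 0
s2 (pos 2,3,6,7,10,11,14,15): 0⊕1⊕1⊕0⊕1⊕1⊕1⊕0 = 1
s4 (pos 4,5,6,7,12,13,14,15): 1⊕0⊕1⊕0⊕0⊕0⊕1⊕0 = 1
s8 (pos 8,9,10,11,12,13,14,15): 0⊕1⊕1⊕1⊕0⊕0⊕1⊕0 = 0
Syndrome s8…s1 = 0110 → error at position 6.
Flip position 6: 101101001110010 → 101100001110010
Read data bits from positions 3,5,6,7,9,10,11,12,13,14,15: 10001110010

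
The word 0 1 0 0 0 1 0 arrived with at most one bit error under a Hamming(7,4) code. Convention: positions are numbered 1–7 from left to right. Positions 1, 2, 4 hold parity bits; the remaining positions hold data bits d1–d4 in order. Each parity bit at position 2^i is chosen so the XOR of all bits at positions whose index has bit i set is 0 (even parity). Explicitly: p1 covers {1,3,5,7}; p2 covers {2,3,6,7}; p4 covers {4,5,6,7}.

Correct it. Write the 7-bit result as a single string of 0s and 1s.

0101010

s1 (pos 1,3,5,7): 0⊕0⊕0⊕0 = 0
s2 (pos 2,3,6,7): 1⊕0⊕1⊕0 = 0
s4 (pos 4,5,6,7): 0⊕0⊕1⊕0 = 1
Syndrome s4…s1 = 100 → error at position 4.
Flip position 4: 0100010 → 0101010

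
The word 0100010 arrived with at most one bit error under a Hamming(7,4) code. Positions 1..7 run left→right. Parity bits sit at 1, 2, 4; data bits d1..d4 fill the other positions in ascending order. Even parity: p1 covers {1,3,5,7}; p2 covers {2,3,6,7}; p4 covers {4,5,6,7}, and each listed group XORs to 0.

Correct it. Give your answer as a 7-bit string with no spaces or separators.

s1 (pos 1,3,5,7): 0⊕0⊕0⊕0 = 0
s2 (pos 2,3,6,7): 1⊕0⊕1⊕0 = 0
s4 (pos 4,5,6,7): 0⊕0⊕1⊕0 = 1
Syndrome s4…s1 = 100 → error at position 4.
Flip position 4: 0100010 → 0101010

0101010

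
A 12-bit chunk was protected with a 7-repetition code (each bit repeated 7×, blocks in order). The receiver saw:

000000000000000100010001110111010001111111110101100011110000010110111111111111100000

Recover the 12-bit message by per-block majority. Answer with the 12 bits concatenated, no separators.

Block 1 (0000000): 0 ones → 0
Block 2 (0000000): 0 ones → 0
Block 3 (0100010): 2 ones → 0
Block 4 (0011101): 4 ones → 1
Block 5 (1101000): 3 ones → 0
Block 6 (1111111): 7 ones → 1
Block 7 (1101011): 5 ones → 1
Block 8 (0001111): 4 ones → 1
Block 9 (0000010): 1 one → 0
Block 10 (1101111): 6 ones → 1
Block 11 (1111111): 7 ones → 1
Block 12 (1100000): 2 ones → 0

000101110110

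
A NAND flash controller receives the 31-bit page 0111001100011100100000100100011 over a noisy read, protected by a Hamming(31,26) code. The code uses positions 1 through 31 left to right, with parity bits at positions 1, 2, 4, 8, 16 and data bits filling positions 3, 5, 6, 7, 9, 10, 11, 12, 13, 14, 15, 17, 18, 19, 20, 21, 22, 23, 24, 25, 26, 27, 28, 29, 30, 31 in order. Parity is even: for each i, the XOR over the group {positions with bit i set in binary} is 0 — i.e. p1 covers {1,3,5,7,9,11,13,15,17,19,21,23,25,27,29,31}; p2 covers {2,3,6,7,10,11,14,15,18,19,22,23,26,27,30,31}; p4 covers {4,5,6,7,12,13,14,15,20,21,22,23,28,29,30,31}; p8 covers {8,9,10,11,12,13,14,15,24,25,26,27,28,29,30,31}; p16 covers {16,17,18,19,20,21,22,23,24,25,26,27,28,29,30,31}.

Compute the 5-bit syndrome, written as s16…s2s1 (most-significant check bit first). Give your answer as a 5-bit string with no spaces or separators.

11000

s1 (pos 1,3,5,7,9,11,13,15,17,19,21,23,25,27,29,31): 0⊕1⊕0⊕1⊕0⊕0⊕1⊕0⊕1⊕0⊕0⊕1⊕0⊕0⊕0⊕1 = 0
s2 (pos 2,3,6,7,10,11,14,15,18,19,22,23,26,27,30,31): 1⊕1⊕0⊕1⊕0⊕0⊕1⊕0⊕0⊕0⊕0⊕1⊕1⊕0⊕1⊕1 = 0
s4 (pos 4,5,6,7,12,13,14,15,20,21,22,23,28,29,30,31): 1⊕0⊕0⊕1⊕1⊕1⊕1⊕0⊕0⊕0⊕0⊕1⊕0⊕0⊕1⊕1 = 0
s8 (pos 8,9,10,11,12,13,14,15,24,25,26,27,28,29,30,31): 1⊕0⊕0⊕0⊕1⊕1⊕1⊕0⊕0⊕0⊕1⊕0⊕0⊕0⊕1⊕1 = 1
s16 (pos 16,17,18,19,20,21,22,23,24,25,26,27,28,29,30,31): 0⊕1⊕0⊕0⊕0⊕0⊕0⊕1⊕0⊕0⊕1⊕0⊕0⊕0⊕1⊕1 = 1
Syndrome s16…s1 = 11000 → error at position 24.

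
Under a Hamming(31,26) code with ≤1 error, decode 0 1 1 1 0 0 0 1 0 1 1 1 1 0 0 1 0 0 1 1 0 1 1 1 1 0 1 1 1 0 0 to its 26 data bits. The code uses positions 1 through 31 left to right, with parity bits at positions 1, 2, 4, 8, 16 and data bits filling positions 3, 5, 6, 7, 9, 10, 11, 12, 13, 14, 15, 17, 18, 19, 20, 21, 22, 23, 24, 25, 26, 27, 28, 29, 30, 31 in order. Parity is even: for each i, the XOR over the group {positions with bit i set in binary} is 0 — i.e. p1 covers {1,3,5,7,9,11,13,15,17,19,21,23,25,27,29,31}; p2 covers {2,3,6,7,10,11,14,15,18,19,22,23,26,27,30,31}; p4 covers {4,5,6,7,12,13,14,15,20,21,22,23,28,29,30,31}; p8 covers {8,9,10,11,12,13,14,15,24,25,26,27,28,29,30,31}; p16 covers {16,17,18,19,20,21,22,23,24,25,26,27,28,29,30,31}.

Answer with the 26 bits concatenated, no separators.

10000111100001101111011100

s1 (pos 1,3,5,7,9,11,13,15,17,19,21,23,25,27,29,31): 0⊕1⊕0⊕0⊕0⊕1⊕1⊕0⊕0⊕1⊕0⊕1⊕1⊕1⊕1⊕0 = 0
s2 (pos 2,3,6,7,10,11,14,15,18,19,22,23,26,27,30,31): 1⊕1⊕0⊕0⊕1⊕1⊕0⊕0⊕0⊕1⊕1⊕1⊕0⊕1⊕0⊕0 = 0
s4 (pos 4,5,6,7,12,13,14,15,20,21,22,23,28,29,30,31): 1⊕0⊕0⊕0⊕1⊕1⊕0⊕0⊕1⊕0⊕1⊕1⊕1⊕1⊕0⊕0 = 0
s8 (pos 8,9,10,11,12,13,14,15,24,25,26,27,28,29,30,31): 1⊕0⊕1⊕1⊕1⊕1⊕0⊕0⊕1⊕1⊕0⊕1⊕1⊕1⊕0⊕0 = 0
s16 (pos 16,17,18,19,20,21,22,23,24,25,26,27,28,29,30,31): 1⊕0⊕0⊕1⊕1⊕0⊕1⊕1⊕1⊕1⊕0⊕1⊕1⊕1⊕0⊕0 = 0
Syndrome s16…s1 = 00000 → no error.
Read data bits from positions 3,5,6,7,9,10,11,12,13,14,15,17,18,19,20,21,22,23,24,25,26,27,28,29,30,31: 10000111100001101111011100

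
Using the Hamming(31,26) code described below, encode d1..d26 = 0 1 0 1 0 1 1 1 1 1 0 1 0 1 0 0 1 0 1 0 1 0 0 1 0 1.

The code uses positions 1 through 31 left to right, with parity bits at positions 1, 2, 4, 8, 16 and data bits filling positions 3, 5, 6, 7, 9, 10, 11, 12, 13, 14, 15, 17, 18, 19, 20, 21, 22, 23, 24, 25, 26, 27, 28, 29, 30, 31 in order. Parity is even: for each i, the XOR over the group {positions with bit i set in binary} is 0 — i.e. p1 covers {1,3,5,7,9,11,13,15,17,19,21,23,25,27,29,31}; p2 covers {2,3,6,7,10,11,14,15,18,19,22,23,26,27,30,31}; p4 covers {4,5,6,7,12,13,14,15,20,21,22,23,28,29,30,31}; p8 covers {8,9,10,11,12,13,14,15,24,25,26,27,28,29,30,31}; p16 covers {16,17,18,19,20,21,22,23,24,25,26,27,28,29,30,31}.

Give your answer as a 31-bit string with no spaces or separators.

Place data at non-parity positions: p1 p2 0 p4 1 0 1 p8 0 1 1 1 1 1 0 p16 1 0 1 0 0 1 0 1 0 1 0 0 1 0 1
p1 (pos 1,3,5,7,9,11,13,15,17,19,21,23,25,27,29,31): XOR of data positions = 0⊕1⊕1⊕0⊕1⊕1⊕0⊕1⊕1⊕0⊕0⊕0⊕0⊕1⊕1 = 0
p2 (pos 2,3,6,7,10,11,14,15,18,19,22,23,26,27,30,31): XOR of data positions = 0⊕0⊕1⊕1⊕1⊕1⊕0⊕0⊕1⊕1⊕0⊕1⊕0⊕0⊕1 = 0
p4 (pos 4,5,6,7,12,13,14,15,20,21,22,23,28,29,30,31): XOR of data positions = 1⊕0⊕1⊕1⊕1⊕1⊕0⊕0⊕0⊕1⊕0⊕0⊕1⊕0⊕1 = 0
p8 (pos 8,9,10,11,12,13,14,15,24,25,26,27,28,29,30,31): XOR of data positions = 0⊕1⊕1⊕1⊕1⊕1⊕0⊕1⊕0⊕1⊕0⊕0⊕1⊕0⊕1 = 1
p16 (pos 16,17,18,19,20,21,22,23,24,25,26,27,28,29,30,31): XOR of data positions = 1⊕0⊕1⊕0⊕0⊕1⊕0⊕1⊕0⊕1⊕0⊕0⊕1⊕0⊕1 = 1
Codeword: 0000101101111101101001010100101

0000101101111101101001010100101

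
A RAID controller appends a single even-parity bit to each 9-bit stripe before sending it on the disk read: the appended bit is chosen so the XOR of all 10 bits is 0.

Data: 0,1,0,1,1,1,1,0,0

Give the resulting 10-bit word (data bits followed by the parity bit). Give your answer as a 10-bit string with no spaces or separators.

0101111001

XOR of the 9 data bits: 0⊕1⊕0⊕1⊕1⊕1⊕1⊕0⊕0 = 1
Parity bit = 1 (so all 10 bits XOR to 0).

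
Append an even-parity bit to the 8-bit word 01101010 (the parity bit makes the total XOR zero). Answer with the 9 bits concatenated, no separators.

XOR of the 8 data bits: 0⊕1⊕1⊕0⊕1⊕0⊕1⊕0 = 0
Parity bit = 0 (so all 9 bits XOR to 0).

011010100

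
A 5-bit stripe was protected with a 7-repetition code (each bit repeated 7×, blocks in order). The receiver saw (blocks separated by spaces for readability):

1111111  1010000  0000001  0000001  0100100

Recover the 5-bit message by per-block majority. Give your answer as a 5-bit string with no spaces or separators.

Block 1 (1111111): 7 ones → 1
Block 2 (1010000): 2 ones → 0
Block 3 (0000001): 1 one → 0
Block 4 (0000001): 1 one → 0
Block 5 (0100100): 2 ones → 0

10000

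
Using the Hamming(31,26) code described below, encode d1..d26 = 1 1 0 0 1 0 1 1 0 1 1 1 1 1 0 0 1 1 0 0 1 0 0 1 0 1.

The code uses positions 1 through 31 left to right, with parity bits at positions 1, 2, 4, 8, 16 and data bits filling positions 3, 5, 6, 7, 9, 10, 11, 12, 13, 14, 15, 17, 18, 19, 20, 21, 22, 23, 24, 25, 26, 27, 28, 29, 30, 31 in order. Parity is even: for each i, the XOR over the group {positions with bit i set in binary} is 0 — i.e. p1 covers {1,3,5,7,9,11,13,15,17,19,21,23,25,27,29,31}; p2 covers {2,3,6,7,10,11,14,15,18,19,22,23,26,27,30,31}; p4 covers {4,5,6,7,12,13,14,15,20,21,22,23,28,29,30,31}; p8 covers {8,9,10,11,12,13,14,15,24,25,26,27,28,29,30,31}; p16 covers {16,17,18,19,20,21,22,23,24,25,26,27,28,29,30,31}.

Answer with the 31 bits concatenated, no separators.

Place data at non-parity positions: p1 p2 1 p4 1 0 0 p8 1 0 1 1 0 1 1 p16 1 1 1 0 0 1 1 0 0 1 0 0 1 0 1
p1 (pos 1,3,5,7,9,11,13,15,17,19,21,23,25,27,29,31): XOR of data positions = 1⊕1⊕0⊕1⊕1⊕0⊕1⊕1⊕1⊕0⊕1⊕0⊕0⊕1⊕1 = 0
p2 (pos 2,3,6,7,10,11,14,15,18,19,22,23,26,27,30,31): XOR of data positions = 1⊕0⊕0⊕0⊕1⊕1⊕1⊕1⊕1⊕1⊕1⊕1⊕0⊕0⊕1 = 0
p4 (pos 4,5,6,7,12,13,14,15,20,21,22,23,28,29,30,31): XOR of data positions = 1⊕0⊕0⊕1⊕0⊕1⊕1⊕0⊕0⊕1⊕1⊕0⊕1⊕0⊕1 = 0
p8 (pos 8,9,10,11,12,13,14,15,24,25,26,27,28,29,30,31): XOR of data positions = 1⊕0⊕1⊕1⊕0⊕1⊕1⊕0⊕0⊕1⊕0⊕0⊕1⊕0⊕1 = 0
p16 (pos 16,17,18,19,20,21,22,23,24,25,26,27,28,29,30,31): XOR of data positions = 1⊕1⊕1⊕0⊕0⊕1⊕1⊕0⊕0⊕1⊕0⊕0⊕1⊕0⊕1 = 0
Codeword: 0010100010110110111001100100101

0010100010110110111001100100101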